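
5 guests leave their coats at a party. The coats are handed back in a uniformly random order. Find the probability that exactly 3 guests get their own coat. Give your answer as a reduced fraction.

1/12

Choose which 3 of the 5 are fixed: C(5,3) = 10 ways.
The remaining 2 must have no fixed point: D(2) = 1.
P = 10·1/120 = 1/12.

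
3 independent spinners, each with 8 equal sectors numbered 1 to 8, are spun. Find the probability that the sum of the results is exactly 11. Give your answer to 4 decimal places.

There are 8^3 = 512 equally likely outcomes.
The number of ordered 3-tuples from {1,…,8} summing to 11 is 42.
P(sum = 11) = 42/512 = 21/256 ≈ 0.0820.

0.0820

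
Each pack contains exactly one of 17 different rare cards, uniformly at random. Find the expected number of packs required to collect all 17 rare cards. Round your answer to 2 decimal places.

58.47

After i distinct types are collected, each trial gives a new one with probability (17−i)/17, so the expected wait for the next new type is 17/(17−i).
E = 17/17 + 17/16 + 17/15 + 17/14 + 17/13 + 17/12 + 17/11 + 17/10 + 17/9 + 17/8 + 17/7 + 17/6 + 17/5 + 17/4 + 17/3 + 17/2 + 17/1 = 42142223/720720 ≈ 58.47.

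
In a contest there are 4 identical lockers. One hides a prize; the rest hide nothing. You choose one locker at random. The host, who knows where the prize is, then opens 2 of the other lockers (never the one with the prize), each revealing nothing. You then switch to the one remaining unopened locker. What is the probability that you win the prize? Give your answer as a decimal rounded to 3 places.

0.750

Your original locker holds the prize with probability 1/4, so the other 3 collectively hold it with probability 3/4.
The host can always find 2 empty lockers to open, so the reveals don't change that 3/4; it is now spread over the 1 remaining unopened locker.
P(win by switching) = (3/4) · (1/1) = 3/4 ≈ 0.750.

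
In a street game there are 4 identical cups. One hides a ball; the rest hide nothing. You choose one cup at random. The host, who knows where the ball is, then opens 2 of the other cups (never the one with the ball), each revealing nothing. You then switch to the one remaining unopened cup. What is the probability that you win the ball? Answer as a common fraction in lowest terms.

Your original cup holds the ball with probability 1/4, so the other 3 collectively hold it with probability 3/4.
The host can always find 2 empty cups to open, so the reveals don't change that 3/4; it is now spread over the 1 remaining unopened cup.
P(win by switching) = (3/4) · (1/1) = 3/4.

3/4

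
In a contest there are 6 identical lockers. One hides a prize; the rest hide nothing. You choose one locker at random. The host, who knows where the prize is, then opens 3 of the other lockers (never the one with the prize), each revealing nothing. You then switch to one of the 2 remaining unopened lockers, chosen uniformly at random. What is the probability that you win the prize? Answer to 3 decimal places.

Your original locker holds the prize with probability 1/6, so the other 5 collectively hold it with probability 5/6.
The host can always find 3 empty lockers to open, so the reveals don't change that 5/6; it is now spread over the 2 remaining unopened lockers.
P(win by switching) = (5/6) · (1/2) = 5/12 ≈ 0.417.

0.417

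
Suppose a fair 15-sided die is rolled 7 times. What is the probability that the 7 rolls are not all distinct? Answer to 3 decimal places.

P(all 7 different) = 15/15 · 14/15 · ··· · 9/15 ≈ 0.190.
P(at least two equal) = 1 − 0.190 = 0.810.

0.810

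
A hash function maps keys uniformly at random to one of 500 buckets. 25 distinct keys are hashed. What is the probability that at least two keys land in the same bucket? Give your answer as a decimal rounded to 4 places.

It's easier to compute the probability that all 25 are distinct.
P(all distinct) = 500/500 · 499/500 · ··· · 476/500 ≈ 0.5433.
So the probability of at least one match is 1 − 0.5433 = 0.4567.

0.4567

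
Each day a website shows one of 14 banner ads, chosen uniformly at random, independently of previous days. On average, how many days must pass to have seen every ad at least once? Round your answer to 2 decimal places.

45.52

After i distinct types are collected, each trial gives a new one with probability (14−i)/14, so the expected wait for the next new type is 14/(14−i).
E = 14/14 + 14/13 + 14/12 + 14/11 + 14/10 + 14/9 + 14/8 + 14/7 + 14/6 + 14/5 + 14/4 + 14/3 + 14/2 + 14/1 = 1171733/25740 ≈ 45.52.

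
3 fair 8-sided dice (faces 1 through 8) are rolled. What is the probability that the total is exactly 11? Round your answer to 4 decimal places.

0.0820

There are 8^3 = 512 equally likely outcomes.
The number of ordered 3-tuples from {1,…,8} summing to 11 is 42.
P(sum = 11) = 42/512 = 21/256 ≈ 0.0820.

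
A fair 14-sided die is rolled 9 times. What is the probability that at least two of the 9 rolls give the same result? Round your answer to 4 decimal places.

0.9648

P(all 9 different) = 14/14 · 13/14 · ··· · 6/14 ≈ 0.0352.
P(at least two equal) = 1 − 0.0352 = 0.9648.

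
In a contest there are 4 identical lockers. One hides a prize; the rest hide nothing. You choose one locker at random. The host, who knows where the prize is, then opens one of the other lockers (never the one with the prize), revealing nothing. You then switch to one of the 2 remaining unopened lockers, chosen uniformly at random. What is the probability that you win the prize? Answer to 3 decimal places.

Your original locker holds the prize with probability 1/4, so the other 3 collectively hold it with probability 3/4.
The host can always find an empty locker to open, so this doesn't change that 3/4; it is now spread over the 2 remaining unopened lockers.
P(win by switching) = (3/4) · (1/2) = 3/8 ≈ 0.375.

0.375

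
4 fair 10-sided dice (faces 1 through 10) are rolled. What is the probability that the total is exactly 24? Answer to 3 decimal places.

There are 10^4 = 10000 equally likely outcomes.
The number of ordered 4-tuples from {1,…,10} summing to 24 is 633.
P(sum = 24) = 633/10000 ≈ 0.063.

0.063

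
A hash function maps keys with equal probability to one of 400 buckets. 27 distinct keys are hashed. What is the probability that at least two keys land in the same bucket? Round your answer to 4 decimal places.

It's easier to compute the probability that all 27 are distinct.
P(all distinct) = 400/400 · 399/400 · ··· · 374/400 ≈ 0.4076.
So the probability of at least one match is 1 − 0.4076 = 0.5924.

0.5924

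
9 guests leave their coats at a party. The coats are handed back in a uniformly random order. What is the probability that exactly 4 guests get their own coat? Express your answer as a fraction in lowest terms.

Choose which 4 of the 9 are fixed: C(9,4) = 126 ways.
The remaining 5 must have no fixed point: D(5) = 44.
P = 126·44/362880 = 11/720.

11/720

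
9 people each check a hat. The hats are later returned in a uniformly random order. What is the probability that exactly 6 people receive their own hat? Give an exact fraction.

Choose which 6 of the 9 are fixed: C(9,6) = 84 ways.
The remaining 3 must have no fixed point: D(3) = 2.
P = 84·2/362880 = 1/2160.

1/2160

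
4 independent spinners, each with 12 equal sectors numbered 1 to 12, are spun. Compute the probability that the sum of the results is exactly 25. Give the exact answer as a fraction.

There are 12^4 = 20736 equally likely outcomes.
The number of ordered 4-tuples from {1,…,12} summing to 25 is 1144.
P(sum = 25) = 1144/20736 = 143/2592.

143/2592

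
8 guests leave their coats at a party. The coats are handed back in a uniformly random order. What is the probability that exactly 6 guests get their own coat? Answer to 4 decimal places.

0.0007

Choose which 6 of the 8 are fixed: C(8,6) = 28 ways.
The remaining 2 must have no fixed point: D(2) = 1.
P = 28·1/40320 = 1/1440 ≈ 0.0007.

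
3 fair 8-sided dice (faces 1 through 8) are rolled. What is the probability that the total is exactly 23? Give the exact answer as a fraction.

There are 8^3 = 512 equally likely outcomes.
The number of ordered 3-tuples from {1,…,8} summing to 23 is 3.
P(sum = 23) = 3/512.

3/512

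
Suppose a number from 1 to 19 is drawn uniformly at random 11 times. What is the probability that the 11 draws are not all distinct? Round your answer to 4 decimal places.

P(all 11 different) = 19/19 · 18/19 · ··· · 9/19 ≈ 0.0259.
P(at least two equal) = 1 − 0.0259 = 0.9741.

0.9741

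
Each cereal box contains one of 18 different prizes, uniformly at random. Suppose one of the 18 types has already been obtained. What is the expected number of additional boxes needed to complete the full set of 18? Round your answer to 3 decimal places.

Starting from 1 distinct type, each trial gives a new one with probability (18−i)/18 when i types are held, so the wait for the next new type is 18/(18−i).
E = 18/17 + 18/16 + 18/15 + 18/14 + 18/13 + 18/12 + 18/11 + 18/10 + 18/9 + 18/8 + 18/7 + 18/6 + 18/5 + 18/4 + 18/3 + 18/2 + 18/1 = 42142223/680680 ≈ 61.912.

61.912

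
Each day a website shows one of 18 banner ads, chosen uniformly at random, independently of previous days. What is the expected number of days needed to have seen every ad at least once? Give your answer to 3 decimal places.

After i distinct types are collected, each trial gives a new one with probability (18−i)/18, so the expected wait for the next new type is 18/(18−i).
E = 18/18 + 18/17 + 18/16 + 18/15 + 18/14 + 18/13 + 18/12 + 18/11 + 18/10 + 18/9 + 18/8 + 18/7 + 18/6 + 18/5 + 18/4 + 18/3 + 18/2 + 18/1 = 42822903/680680 ≈ 62.912.

62.912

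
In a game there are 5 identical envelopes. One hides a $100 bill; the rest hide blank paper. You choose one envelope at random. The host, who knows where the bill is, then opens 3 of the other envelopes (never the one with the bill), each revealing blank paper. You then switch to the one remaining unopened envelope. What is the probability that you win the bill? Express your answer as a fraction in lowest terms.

4/5

Your original envelope holds the bill with probability 1/5, so the other 4 collectively hold it with probability 4/5.
The host can always find 3 empty envelopes to open, so the reveals don't change that 4/5; it is now spread over the 1 remaining unopened envelope.
P(win by switching) = (4/5) · (1/1) = 4/5.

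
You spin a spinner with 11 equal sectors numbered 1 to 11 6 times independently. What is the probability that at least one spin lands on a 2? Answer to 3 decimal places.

0.436

P(no spin lands on a 2) = (10/11)^6 ≈ 0.564.
P(at least one) = 1 − 0.564 = 0.436.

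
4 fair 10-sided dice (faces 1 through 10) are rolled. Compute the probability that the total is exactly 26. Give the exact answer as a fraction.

There are 10^4 = 10000 equally likely outcomes.
The number of ordered 4-tuples from {1,…,10} summing to 26 is 540.
P(sum = 26) = 540/10000 = 27/500.

27/500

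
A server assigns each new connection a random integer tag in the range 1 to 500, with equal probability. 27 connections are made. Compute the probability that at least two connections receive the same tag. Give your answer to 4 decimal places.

It's easier to compute the probability that all 27 are distinct.
P(all distinct) = 500/500 · 499/500 · ··· · 474/500 ≈ 0.4893.
So the probability of at least one match is 1 − 0.4893 = 0.5107.

0.5107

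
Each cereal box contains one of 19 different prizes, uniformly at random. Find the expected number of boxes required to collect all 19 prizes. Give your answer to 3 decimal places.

After i distinct types are collected, each trial gives a new one with probability (19−i)/19, so the expected wait for the next new type is 19/(19−i).
E = 19/19 + 19/18 + 19/17 + 19/16 + 19/15 + 19/14 + 19/13 + 19/12 + 19/11 + 19/10 + 19/9 + 19/8 + 19/7 + 19/6 + 19/5 + 19/4 + 19/3 + 19/2 + 19/1 = 275295799/4084080 ≈ 67.407.

67.407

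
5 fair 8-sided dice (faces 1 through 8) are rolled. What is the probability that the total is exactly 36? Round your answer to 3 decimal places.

0.002

There are 8^5 = 32768 equally likely outcomes.
The number of ordered 5-tuples from {1,…,8} summing to 36 is 70.
P(sum = 36) = 70/32768 = 35/16384 ≈ 0.002.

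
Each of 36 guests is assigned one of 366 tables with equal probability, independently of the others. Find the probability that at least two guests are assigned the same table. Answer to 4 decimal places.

0.8313

It's easier to compute the probability that all 36 are distinct.
P(all distinct) = 366/366 · 365/366 · ··· · 331/366 ≈ 0.1687.
So the probability of at least one match is 1 − 0.1687 = 0.8313.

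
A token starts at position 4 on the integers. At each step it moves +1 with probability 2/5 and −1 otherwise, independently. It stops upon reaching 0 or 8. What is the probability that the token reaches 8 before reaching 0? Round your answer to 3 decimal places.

0.165

Let r = q/p = (3/5)/(2/5) = 3/2. The recurrence P(i) = p·P(i+1) + q·P(i−1) with P(0)=0, P(8)=1 gives P(i) = (1 − r^i)/(1 − r^8).
P(4) = (1 − (3/2)^4) / (1 − (3/2)^8) = 16/97 ≈ 0.165.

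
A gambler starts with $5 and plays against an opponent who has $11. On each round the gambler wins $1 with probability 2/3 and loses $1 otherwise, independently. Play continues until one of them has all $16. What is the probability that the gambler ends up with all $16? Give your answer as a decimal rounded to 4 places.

0.9688

Let r = q/p = (1/3)/(2/3) = 1/2. The recurrence P(i) = p·P(i+1) + q·P(i−1) with P(0)=0, P(16)=1 gives P(i) = (1 − r^i)/(1 − r^16).
P(5) = (1 − (1/2)^5) / (1 − (1/2)^16) = 63488/65535 ≈ 0.9688.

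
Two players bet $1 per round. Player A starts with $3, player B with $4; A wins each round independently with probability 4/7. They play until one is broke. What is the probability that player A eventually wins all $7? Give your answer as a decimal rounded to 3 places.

Let r = q/p = (3/7)/(4/7) = 3/4. The recurrence P(i) = p·P(i+1) + q·P(i−1) with P(0)=0, P(7)=1 gives P(i) = (1 − r^i)/(1 − r^7).
P(3) = (1 − (3/4)^3) / (1 − (3/4)^7) = 9472/14197 ≈ 0.667.

0.667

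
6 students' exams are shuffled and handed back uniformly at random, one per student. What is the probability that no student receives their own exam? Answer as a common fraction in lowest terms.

This is the derangement probability: permutations of 6 with no fixed point.
D(6) = 6! · (1 − 1/1! + 1/2! − ··· + (−1)^6/6!) = 265.
P = 265/720 = 53/144.

53/144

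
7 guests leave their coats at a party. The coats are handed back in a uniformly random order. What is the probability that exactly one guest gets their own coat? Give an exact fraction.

53/144

Choose which one is fixed: C(7,1) = 7 ways.
The remaining 6 must have no fixed point: D(6) = 265.
P = 7·265/5040 = 53/144.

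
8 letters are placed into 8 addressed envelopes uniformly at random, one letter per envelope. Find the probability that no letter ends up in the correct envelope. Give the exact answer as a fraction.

This is the derangement probability: permutations of 8 with no fixed point.
D(8) = 8! · (1 − 1/1! + 1/2! − ··· + (−1)^8/8!) = 14833.
P = 14833/40320 = 2119/5760.

2119/5760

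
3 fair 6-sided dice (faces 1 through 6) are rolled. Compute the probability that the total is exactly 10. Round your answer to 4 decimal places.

0.1250

There are 6^3 = 216 equally likely outcomes.
The number of ordered 3-tuples from {1,…,6} summing to 10 is 27.
P(sum = 10) = 27/216 = 1/8 ≈ 0.1250.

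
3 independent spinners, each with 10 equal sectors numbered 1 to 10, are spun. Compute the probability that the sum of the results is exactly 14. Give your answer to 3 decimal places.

There are 10^3 = 1000 equally likely outcomes.
The number of ordered 3-tuples from {1,…,10} summing to 14 is 69.
P(sum = 14) = 69/1000 ≈ 0.069.

0.069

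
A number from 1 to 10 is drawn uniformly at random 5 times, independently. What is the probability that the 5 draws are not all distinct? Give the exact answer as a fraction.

P(all 5 different) = 10/10 · 9/10 · ··· · 6/10 = 189/625.
P(at least two equal) = 1 − 189/625 = 436/625.

436/625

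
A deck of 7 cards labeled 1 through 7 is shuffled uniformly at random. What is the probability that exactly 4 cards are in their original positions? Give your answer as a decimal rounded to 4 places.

Choose which 4 of the 7 are fixed: C(7,4) = 35 ways.
The remaining 3 must have no fixed point: D(3) = 2.
P = 35·2/5040 = 1/72 ≈ 0.0139.

0.0139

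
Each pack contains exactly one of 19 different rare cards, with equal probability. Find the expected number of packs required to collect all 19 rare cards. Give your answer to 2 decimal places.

After i distinct types are collected, each trial gives a new one with probability (19−i)/19, so the expected wait for the next new type is 19/(19−i).
E = 19/19 + 19/18 + 19/17 + 19/16 + 19/15 + 19/14 + 19/13 + 19/12 + 19/11 + 19/10 + 19/9 + 19/8 + 19/7 + 19/6 + 19/5 + 19/4 + 19/3 + 19/2 + 19/1 = 275295799/4084080 ≈ 67.41.

67.41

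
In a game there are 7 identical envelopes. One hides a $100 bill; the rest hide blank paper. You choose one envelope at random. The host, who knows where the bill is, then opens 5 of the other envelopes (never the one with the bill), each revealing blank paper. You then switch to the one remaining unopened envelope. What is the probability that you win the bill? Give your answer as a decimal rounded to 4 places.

0.8571

Your original envelope holds the bill with probability 1/7, so the other 6 collectively hold it with probability 6/7.
The host can always find 5 empty envelopes to open, so the reveals don't change that 6/7; it is now spread over the 1 remaining unopened envelope.
P(win by switching) = (6/7) · (1/1) = 6/7 ≈ 0.8571.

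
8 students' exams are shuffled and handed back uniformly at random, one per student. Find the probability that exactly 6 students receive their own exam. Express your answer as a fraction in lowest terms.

1/1440

Choose which 6 of the 8 are fixed: C(8,6) = 28 ways.
The remaining 2 must have no fixed point: D(2) = 1.
P = 28·1/40320 = 1/1440.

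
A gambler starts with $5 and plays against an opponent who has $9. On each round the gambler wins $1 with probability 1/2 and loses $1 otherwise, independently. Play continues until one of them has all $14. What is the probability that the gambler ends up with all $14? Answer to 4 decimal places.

0.3571

With a fair step, P(i) = ½P(i−1) + ½P(i+1) with P(0)=0, P(14)=1 has the linear solution P(i) = i/14.
P(5) = 5/14 ≈ 0.3571.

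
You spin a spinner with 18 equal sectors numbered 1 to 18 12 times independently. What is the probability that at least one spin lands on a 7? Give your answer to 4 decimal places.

P(no spin lands on a 7) = (17/18)^12 ≈ 0.5036.
P(at least one) = 1 − 0.5036 = 0.4964.

0.4964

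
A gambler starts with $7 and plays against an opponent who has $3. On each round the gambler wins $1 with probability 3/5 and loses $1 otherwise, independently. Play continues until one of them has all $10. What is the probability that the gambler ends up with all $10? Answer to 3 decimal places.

0.958

Let r = q/p = (2/5)/(3/5) = 2/3. The recurrence P(i) = p·P(i+1) + q·P(i−1) with P(0)=0, P(10)=1 gives P(i) = (1 − r^i)/(1 − r^10).
P(7) = (1 − (2/3)^7) / (1 − (2/3)^10) = 55593/58025 ≈ 0.958.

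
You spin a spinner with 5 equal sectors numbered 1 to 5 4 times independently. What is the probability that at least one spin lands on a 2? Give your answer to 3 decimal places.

0.590

P(no spin lands on a 2) = (4/5)^4 ≈ 0.410.
P(at least one) = 1 − 0.410 = 0.590.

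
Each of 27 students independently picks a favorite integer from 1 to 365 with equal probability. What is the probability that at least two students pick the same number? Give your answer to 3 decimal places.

It's easier to compute the probability that all 27 are distinct.
P(all distinct) = 365/365 · 364/365 · ··· · 339/365 ≈ 0.373.
So the probability of at least one match is 1 − 0.373 = 0.627.

0.627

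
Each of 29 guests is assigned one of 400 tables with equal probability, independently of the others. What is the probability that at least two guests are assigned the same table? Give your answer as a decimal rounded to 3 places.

It's easier to compute the probability that all 29 are distinct.
P(all distinct) = 400/400 · 399/400 · ··· · 372/400 ≈ 0.353.
So the probability of at least one match is 1 − 0.353 = 0.647.

0.647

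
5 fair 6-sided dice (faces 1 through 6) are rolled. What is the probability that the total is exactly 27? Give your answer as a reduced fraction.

35/7776

There are 6^5 = 7776 equally likely outcomes.
The number of ordered 5-tuples from {1,…,6} summing to 27 is 35.
P(sum = 27) = 35/7776.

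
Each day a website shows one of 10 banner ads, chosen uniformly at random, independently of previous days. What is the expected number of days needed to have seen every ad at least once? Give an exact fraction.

After i distinct types are collected, each trial gives a new one with probability (10−i)/10, so the expected wait for the next new type is 10/(10−i).
E = 10/10 + 10/9 + 10/8 + 10/7 + 10/6 + 10/5 + 10/4 + 10/3 + 10/2 + 10/1 = 7381/252.

7381/252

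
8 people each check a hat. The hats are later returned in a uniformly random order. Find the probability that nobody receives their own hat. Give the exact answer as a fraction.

2119/5760

This is the derangement probability: permutations of 8 with no fixed point.
D(8) = 8! · (1 − 1/1! + 1/2! − ··· + (−1)^8/8!) = 14833.
P = 14833/40320 = 2119/5760.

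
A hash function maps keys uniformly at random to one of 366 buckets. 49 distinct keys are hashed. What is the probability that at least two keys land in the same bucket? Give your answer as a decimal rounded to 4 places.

It's easier to compute the probability that all 49 are distinct.
P(all distinct) = 366/366 · 365/366 · ··· · 318/366 ≈ 0.0346.
So the probability of at least one match is 1 − 0.0346 = 0.9654.

0.9654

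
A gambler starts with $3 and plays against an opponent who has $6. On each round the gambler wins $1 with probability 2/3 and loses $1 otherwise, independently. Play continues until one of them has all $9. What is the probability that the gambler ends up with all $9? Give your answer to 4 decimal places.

0.8767

Let r = q/p = (1/3)/(2/3) = 1/2. The recurrence P(i) = p·P(i+1) + q·P(i−1) with P(0)=0, P(9)=1 gives P(i) = (1 − r^i)/(1 − r^9).
P(3) = (1 − (1/2)^3) / (1 − (1/2)^9) = 64/73 ≈ 0.8767.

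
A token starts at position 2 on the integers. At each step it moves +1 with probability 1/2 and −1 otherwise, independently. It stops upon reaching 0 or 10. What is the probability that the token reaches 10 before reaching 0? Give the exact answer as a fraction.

1/5

With a fair step, P(i) = ½P(i−1) + ½P(i+1) with P(0)=0, P(10)=1 has the linear solution P(i) = i/10.
P(2) = 2/10 = 1/5.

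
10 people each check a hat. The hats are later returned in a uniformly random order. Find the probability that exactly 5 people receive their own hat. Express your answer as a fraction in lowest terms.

11/3600

Choose which 5 of the 10 are fixed: C(10,5) = 252 ways.
The remaining 5 must have no fixed point: D(5) = 44.
P = 252·44/3628800 = 11/3600.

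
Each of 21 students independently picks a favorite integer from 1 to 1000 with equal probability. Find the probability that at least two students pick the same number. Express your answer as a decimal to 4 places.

0.1906

It's easier to compute the probability that all 21 are distinct.
P(all distinct) = 1000/1000 · 999/1000 · ··· · 980/1000 ≈ 0.8094.
So the probability of at least one match is 1 − 0.8094 = 0.1906.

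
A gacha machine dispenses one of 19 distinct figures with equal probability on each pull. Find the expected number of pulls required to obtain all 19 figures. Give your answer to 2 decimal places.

After i distinct types are collected, each trial gives a new one with probability (19−i)/19, so the expected wait for the next new type is 19/(19−i).
E = 19/19 + 19/18 + 19/17 + 19/16 + 19/15 + 19/14 + 19/13 + 19/12 + 19/11 + 19/10 + 19/9 + 19/8 + 19/7 + 19/6 + 19/5 + 19/4 + 19/3 + 19/2 + 19/1 = 275295799/4084080 ≈ 67.41.

67.41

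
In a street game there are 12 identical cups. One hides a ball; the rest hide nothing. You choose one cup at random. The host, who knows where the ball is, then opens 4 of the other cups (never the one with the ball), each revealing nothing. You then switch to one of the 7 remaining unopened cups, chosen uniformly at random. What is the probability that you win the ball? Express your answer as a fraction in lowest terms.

11/84

Your original cup holds the ball with probability 1/12, so the other 11 collectively hold it with probability 11/12.
The host can always find 4 empty cups to open, so the reveals don't change that 11/12; it is now spread over the 7 remaining unopened cups.
P(win by switching) = (11/12) · (1/7) = 11/84.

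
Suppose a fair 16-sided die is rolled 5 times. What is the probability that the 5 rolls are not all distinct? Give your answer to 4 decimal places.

P(all 5 different) = 16/16 · 15/16 · ··· · 12/16 ≈ 0.4999.
P(at least two equal) = 1 − 0.4999 = 0.5001.

0.5001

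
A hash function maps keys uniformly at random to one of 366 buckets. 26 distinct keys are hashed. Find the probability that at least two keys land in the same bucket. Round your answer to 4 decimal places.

0.5972

It's easier to compute the probability that all 26 are distinct.
P(all distinct) = 366/366 · 365/366 · ··· · 341/366 ≈ 0.4028.
So the probability of at least one match is 1 − 0.4028 = 0.5972.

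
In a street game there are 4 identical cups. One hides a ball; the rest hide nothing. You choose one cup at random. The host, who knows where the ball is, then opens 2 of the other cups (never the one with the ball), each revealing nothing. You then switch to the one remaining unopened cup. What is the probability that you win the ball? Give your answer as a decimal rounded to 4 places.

0.7500

Your original cup holds the ball with probability 1/4, so the other 3 collectively hold it with probability 3/4.
The host can always find 2 empty cups to open, so the reveals don't change that 3/4; it is now spread over the 1 remaining unopened cup.
P(win by switching) = (3/4) · (1/1) = 3/4 ≈ 0.7500.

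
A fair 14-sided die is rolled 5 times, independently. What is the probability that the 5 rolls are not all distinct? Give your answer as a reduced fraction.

2657/4802

P(all 5 different) = 14/14 · 13/14 · ··· · 10/14 = 2145/4802.
P(at least two equal) = 1 − 2145/4802 = 2657/4802.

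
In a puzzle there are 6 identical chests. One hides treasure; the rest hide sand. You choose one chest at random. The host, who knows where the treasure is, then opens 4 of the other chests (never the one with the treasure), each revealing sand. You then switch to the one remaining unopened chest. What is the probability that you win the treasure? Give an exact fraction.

5/6

Your original chest holds the treasure with probability 1/6, so the other 5 collectively hold it with probability 5/6.
The host can always find 4 empty chests to open, so the reveals don't change that 5/6; it is now spread over the 1 remaining unopened chest.
P(win by switching) = (5/6) · (1/1) = 5/6.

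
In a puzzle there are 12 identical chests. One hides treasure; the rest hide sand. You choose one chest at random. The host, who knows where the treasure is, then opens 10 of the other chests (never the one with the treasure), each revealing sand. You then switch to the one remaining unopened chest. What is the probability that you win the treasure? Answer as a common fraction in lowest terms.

11/12

Your original chest holds the treasure with probability 1/12, so the other 11 collectively hold it with probability 11/12.
The host can always find 10 empty chests to open, so the reveals don't change that 11/12; it is now spread over the 1 remaining unopened chest.
P(win by switching) = (11/12) · (1/1) = 11/12.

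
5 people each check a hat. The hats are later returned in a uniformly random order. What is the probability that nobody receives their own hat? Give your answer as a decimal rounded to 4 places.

0.3667

This is the derangement probability: permutations of 5 with no fixed point.
D(5) = 5! · (1 − 1/1! + 1/2! − ··· + (−1)^5/5!) = 44.
P = 44/120 = 11/30 ≈ 0.3667.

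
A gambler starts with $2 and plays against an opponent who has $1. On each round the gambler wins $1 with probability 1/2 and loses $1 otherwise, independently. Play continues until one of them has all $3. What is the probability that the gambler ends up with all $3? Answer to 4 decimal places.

With a fair step, P(i) = ½P(i−1) + ½P(i+1) with P(0)=0, P(3)=1 has the linear solution P(i) = i/3.
P(2) = 2/3 ≈ 0.6667.

0.6667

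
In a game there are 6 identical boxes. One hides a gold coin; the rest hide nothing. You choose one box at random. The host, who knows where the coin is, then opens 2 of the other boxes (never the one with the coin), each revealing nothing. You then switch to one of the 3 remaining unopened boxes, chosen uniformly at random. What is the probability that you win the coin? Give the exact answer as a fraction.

Your original box holds the coin with probability 1/6, so the other 5 collectively hold it with probability 5/6.
The host can always find 2 empty boxes to open, so the reveals don't change that 5/6; it is now spread over the 3 remaining unopened boxes.
P(win by switching) = (5/6) · (1/3) = 5/18.

5/18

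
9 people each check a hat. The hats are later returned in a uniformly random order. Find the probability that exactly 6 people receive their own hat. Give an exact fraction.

1/2160

Choose which 6 of the 9 are fixed: C(9,6) = 84 ways.
The remaining 3 must have no fixed point: D(3) = 2.
P = 84·2/362880 = 1/2160.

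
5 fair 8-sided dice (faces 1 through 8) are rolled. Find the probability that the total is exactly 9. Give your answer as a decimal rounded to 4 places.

There are 8^5 = 32768 equally likely outcomes.
The number of ordered 5-tuples from {1,…,8} summing to 9 is 70.
P(sum = 9) = 70/32768 = 35/16384 ≈ 0.0021.

0.0021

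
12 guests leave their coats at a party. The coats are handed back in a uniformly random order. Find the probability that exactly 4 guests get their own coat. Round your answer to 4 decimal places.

0.0153

Choose which 4 of the 12 are fixed: C(12,4) = 495 ways.
The remaining 8 must have no fixed point: D(8) = 14833.
P = 495·14833/479001600 = 2119/138240 ≈ 0.0153.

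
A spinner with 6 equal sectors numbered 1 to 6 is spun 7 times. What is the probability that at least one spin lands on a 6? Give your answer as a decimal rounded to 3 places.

0.721

P(no spin lands on a 6) = (5/6)^7 ≈ 0.279.
P(at least one) = 1 − 0.279 = 0.721.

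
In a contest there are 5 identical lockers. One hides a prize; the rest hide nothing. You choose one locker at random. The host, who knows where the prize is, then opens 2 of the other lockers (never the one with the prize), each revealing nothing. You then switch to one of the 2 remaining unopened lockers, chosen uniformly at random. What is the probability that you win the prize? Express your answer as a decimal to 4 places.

0.4000

Your original locker holds the prize with probability 1/5, so the other 4 collectively hold it with probability 4/5.
The host can always find 2 empty lockers to open, so the reveals don't change that 4/5; it is now spread over the 2 remaining unopened lockers.
P(win by switching) = (4/5) · (1/2) = 2/5 ≈ 0.4000.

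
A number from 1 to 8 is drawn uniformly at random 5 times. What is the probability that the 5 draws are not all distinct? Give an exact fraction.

P(all 5 different) = 8/8 · 7/8 · ··· · 4/8 = 105/512.
P(at least two equal) = 1 − 105/512 = 407/512.

407/512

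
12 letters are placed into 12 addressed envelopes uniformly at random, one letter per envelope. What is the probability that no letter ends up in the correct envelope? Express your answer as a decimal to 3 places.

This is the derangement probability: permutations of 12 with no fixed point.
D(12) = 12! · (1 − 1/1! + 1/2! − ··· + (−1)^12/12!) = 176214841.
P = 176214841/479001600 = 16019531/43545600 ≈ 0.368.

0.368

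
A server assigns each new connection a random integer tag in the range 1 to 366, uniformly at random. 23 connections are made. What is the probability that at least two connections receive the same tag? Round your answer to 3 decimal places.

It's easier to compute the probability that all 23 are distinct.
P(all distinct) = 366/366 · 365/366 · ··· · 344/366 ≈ 0.494.
So the probability of at least one match is 1 − 0.494 = 0.506.

0.506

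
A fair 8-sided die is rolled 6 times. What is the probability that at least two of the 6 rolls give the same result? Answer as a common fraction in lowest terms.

3781/4096

P(all 6 different) = 8/8 · 7/8 · ··· · 3/8 = 315/4096.
P(at least two equal) = 1 − 315/4096 = 3781/4096.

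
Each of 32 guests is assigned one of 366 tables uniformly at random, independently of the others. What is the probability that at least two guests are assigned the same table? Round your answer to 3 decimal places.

0.752

It's easier to compute the probability that all 32 are distinct.
P(all distinct) = 366/366 · 365/366 · ··· · 335/366 ≈ 0.248.
So the probability of at least one match is 1 − 0.248 = 0.752.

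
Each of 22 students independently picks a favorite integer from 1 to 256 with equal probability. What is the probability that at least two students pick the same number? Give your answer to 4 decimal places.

It's easier to compute the probability that all 22 are distinct.
P(all distinct) = 256/256 · 255/256 · ··· · 235/256 ≈ 0.3951.
So the probability of at least one match is 1 − 0.3951 = 0.6049.

0.6049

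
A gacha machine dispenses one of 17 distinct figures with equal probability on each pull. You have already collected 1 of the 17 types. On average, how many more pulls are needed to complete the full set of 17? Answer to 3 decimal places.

Starting from 1 distinct type, each trial gives a new one with probability (17−i)/17 when i types are held, so the wait for the next new type is 17/(17−i).
E = 17/16 + 17/15 + 17/14 + 17/13 + 17/12 + 17/11 + 17/10 + 17/9 + 17/8 + 17/7 + 17/6 + 17/5 + 17/4 + 17/3 + 17/2 + 17/1 = 41421503/720720 ≈ 57.472.

57.472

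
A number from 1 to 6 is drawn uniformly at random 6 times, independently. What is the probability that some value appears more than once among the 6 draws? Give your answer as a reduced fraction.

319/324

P(all 6 different) = 6/6 · 5/6 · ··· · 1/6 = 5/324.
P(at least two equal) = 1 − 5/324 = 319/324.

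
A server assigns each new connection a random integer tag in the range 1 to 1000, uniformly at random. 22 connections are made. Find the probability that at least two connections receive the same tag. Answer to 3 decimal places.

It's easier to compute the probability that all 22 are distinct.
P(all distinct) = 1000/1000 · 999/1000 · ··· · 979/1000 ≈ 0.792.
So the probability of at least one match is 1 − 0.792 = 0.208.

0.208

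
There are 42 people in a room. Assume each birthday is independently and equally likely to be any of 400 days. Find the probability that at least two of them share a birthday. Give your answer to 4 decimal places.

It's easier to compute the probability that all 42 are distinct.
P(all distinct) = 400/400 · 399/400 · ··· · 359/400 ≈ 0.1074.
So the probability of at least one match is 1 − 0.1074 = 0.8926.

0.8926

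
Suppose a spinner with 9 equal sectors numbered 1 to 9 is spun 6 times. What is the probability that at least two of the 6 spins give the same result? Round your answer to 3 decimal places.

P(all 6 different) = 9/9 · 8/9 · ··· · 4/9 ≈ 0.114.
P(at least two equal) = 1 − 0.114 = 0.886.

0.886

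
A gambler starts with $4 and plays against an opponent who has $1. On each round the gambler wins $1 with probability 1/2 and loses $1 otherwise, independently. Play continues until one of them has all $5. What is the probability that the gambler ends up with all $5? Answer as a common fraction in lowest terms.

With a fair step, P(i) = ½P(i−1) + ½P(i+1) with P(0)=0, P(5)=1 has the linear solution P(i) = i/5.
P(4) = 4/5.

4/5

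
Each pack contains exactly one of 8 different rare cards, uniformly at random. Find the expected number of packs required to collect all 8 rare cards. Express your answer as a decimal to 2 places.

After i distinct types are collected, each trial gives a new one with probability (8−i)/8, so the expected wait for the next new type is 8/(8−i).
E = 8/8 + 8/7 + 8/6 + 8/5 + 8/4 + 8/3 + 8/2 + 8/1 = 761/35 ≈ 21.74.

21.74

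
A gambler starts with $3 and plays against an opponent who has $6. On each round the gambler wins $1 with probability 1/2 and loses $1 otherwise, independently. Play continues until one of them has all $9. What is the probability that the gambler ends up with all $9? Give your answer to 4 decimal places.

0.3333

With a fair step, P(i) = ½P(i−1) + ½P(i+1) with P(0)=0, P(9)=1 has the linear solution P(i) = i/9.
P(3) = 3/9 = 1/3 ≈ 0.3333.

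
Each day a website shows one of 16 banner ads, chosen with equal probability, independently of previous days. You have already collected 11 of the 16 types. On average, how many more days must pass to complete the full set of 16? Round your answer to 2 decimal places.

36.53

Starting from 11 distinct types, each trial gives a new one with probability (16−i)/16 when i types are held, so the wait for the next new type is 16/(16−i).
E = 16/5 + 16/4 + 16/3 + 16/2 + 16/1 = 548/15 ≈ 36.53.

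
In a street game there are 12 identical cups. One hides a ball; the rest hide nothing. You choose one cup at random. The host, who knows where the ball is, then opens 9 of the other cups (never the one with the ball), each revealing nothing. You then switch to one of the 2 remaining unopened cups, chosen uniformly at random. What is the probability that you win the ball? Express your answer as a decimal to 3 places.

0.458

Your original cup holds the ball with probability 1/12, so the other 11 collectively hold it with probability 11/12.
The host can always find 9 empty cups to open, so the reveals don't change that 11/12; it is now spread over the 2 remaining unopened cups.
P(win by switching) = (11/12) · (1/2) = 11/24 ≈ 0.458.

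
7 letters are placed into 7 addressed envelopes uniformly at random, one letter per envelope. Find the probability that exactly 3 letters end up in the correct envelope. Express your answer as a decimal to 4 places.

0.0625

Choose which 3 of the 7 are fixed: C(7,3) = 35 ways.
The remaining 4 must have no fixed point: D(4) = 9.
P = 35·9/5040 = 1/16 ≈ 0.0625.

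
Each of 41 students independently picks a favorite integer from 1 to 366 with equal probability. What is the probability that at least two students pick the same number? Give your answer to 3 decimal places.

It's easier to compute the probability that all 41 are distinct.
P(all distinct) = 366/366 · 365/366 · ··· · 326/366 ≈ 0.097.
So the probability of at least one match is 1 − 0.097 = 0.903.

0.903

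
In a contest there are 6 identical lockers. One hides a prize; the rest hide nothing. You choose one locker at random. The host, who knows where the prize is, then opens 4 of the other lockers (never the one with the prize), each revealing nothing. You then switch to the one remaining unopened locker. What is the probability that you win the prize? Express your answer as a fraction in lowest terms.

Your original locker holds the prize with probability 1/6, so the other 5 collectively hold it with probability 5/6.
The host can always find 4 empty lockers to open, so the reveals don't change that 5/6; it is now spread over the 1 remaining unopened locker.
P(win by switching) = (5/6) · (1/1) = 5/6.

5/6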